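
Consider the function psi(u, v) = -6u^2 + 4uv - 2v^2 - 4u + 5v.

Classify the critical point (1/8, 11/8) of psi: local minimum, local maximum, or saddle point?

local maximum

The Hessian of psi is constant: H = [[-12, 4], [4, -4]].
det(H) = (-12)·(-4) − 4² = 32.
det(H) > 0 and tr(H) = -16 < 0, so H is negative definite and the point is a local maximum.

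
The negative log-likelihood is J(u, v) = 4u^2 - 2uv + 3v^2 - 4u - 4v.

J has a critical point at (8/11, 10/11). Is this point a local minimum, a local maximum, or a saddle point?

The Hessian of J is constant: H = [[8, -2], [-2, 6]].
det(H) = 8·6 − (-2)² = 44.
det(H) > 0 and tr(H) = 14 > 0, so H is positive definite and the point is a local minimum.

local minimum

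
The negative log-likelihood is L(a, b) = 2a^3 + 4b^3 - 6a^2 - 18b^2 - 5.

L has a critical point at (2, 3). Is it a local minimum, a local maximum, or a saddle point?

local minimum

The mixed partial ∂²L/∂a∂b is 0, so the Hessian at any point is diag(L_aa, L_bb) = diag(12(a - 1), 12(2b - 3)).
At (2, 3): H = diag(12, 36).
Both eigenvalues are positive, so H is positive definite: a local minimum.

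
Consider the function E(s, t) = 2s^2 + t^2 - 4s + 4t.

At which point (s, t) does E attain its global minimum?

E(s,t) separates as P(s) + Q(t), so its minimum is min P + min Q.
P'(s) = 4s - 4 vanishes at s ∈ {1}; Q'(t) = 2(t + 2) vanishes at t ∈ {-2}.
Local minima of P (where P''>0): P(1)=-2. Local minima of Q: Q(-2)=-4.
So the global minimum of E is P(1) + Q(-2) = -2 − 4 = -6, attained at (1, -2).

(1, -2)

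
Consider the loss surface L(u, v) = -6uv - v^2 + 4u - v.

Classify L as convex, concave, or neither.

L is quadratic, so its Hessian is the constant matrix H = [[0, -6], [-6, -2]].
det(H) = -36, tr(H) = -2.
det(H) < 0, so H is indefinite: neither convex nor concave.

neither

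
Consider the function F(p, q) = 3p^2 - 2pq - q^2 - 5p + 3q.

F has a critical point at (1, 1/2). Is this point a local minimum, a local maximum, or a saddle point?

The Hessian of F is constant: H = [[6, -2], [-2, -2]].
det(H) = 6·(-2) − (-2)² = -16.
Since det(H) < 0, H is indefinite and the critical point is a saddle point.

saddle point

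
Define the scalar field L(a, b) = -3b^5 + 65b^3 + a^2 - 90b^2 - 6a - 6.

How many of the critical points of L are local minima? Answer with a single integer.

2

L separates as a function of a plus a function of b, so ∇L=0 decouples.
∂L/∂a = 2(a - 3) = 0 at a ∈ {3}; ∂L/∂b = -15b(b - 3)(b - 1)(b + 4) = 0 at b ∈ {-4, 0, 1, 3}.
The Hessian is diagonal: diag(L_aa, L_bb). Second derivatives: L_aa(3)=2; L_bb(-4)=2100, L_bb(0)=-180, L_bb(1)=150, L_bb(3)=-630.
Local minima occur where both diagonal entries positive: (3, -4), (3, 1). Count: 2.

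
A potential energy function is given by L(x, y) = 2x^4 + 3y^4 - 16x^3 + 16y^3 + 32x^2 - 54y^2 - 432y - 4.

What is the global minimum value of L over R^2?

L(x,y) separates as P(x) + Q(y) − 4, so its minimum is min P + min Q − 4.
P'(x) = 8x(x - 4)(x - 2) vanishes at x ∈ {0, 2, 4}; Q'(y) = 12(y - 3)(y + 3)(y + 4) vanishes at y ∈ {-4, -3, 3}.
Local minima of P (where P''>0): P(0)=0, P(4)=0. Local minima of Q: Q(-4)=608, Q(3)=-1107.
So the global minimum of L is P(0) + Q(3) − 4 = 0 − 1107 − 4 = -1111, attained at (0, 3).

-1111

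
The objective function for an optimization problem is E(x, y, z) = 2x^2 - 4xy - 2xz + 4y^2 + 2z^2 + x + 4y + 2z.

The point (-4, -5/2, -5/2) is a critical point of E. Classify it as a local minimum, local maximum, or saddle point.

local minimum

The Hessian is constant: H = [[4, -4, -2], [-4, 8, 0], [-2, 0, 4]].
Leading principal minors: Δ₁ = 4, Δ₂ = 16, Δ₃ = 32.
All leading minors are positive, so H is positive definite: a local minimum.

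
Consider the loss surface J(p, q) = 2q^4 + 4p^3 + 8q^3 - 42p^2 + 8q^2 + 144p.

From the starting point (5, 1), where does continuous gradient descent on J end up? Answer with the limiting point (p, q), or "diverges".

(4, 0)

J is separable, so gradient descent decouples: p follows -∂J/∂p, q follows -∂J/∂q.
∂J/∂p = 12(p - 4)(p - 3); at p=5 this is 24, so p decreases.
∂J/∂q = 8q(q + 1)(q + 2); at q=1 this is 48, so q decreases.
p converges to its nearest critical value 4 (a local min of the p-part); q converges to 0. The iterate converges to (4, 0).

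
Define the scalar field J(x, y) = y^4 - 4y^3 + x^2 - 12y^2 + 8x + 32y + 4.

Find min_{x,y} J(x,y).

J(x,y) separates as P(x) + Q(y) + 4, so its minimum is min P + min Q + 4.
P'(x) = 2x + 8 vanishes at x ∈ {-4}; Q'(y) = 4(y - 4)(y - 1)(y + 2) vanishes at y ∈ {-2, 1, 4}.
Local minima of P (where P''>0): P(-4)=-16. Local minima of Q: Q(-2)=-64, Q(4)=-64.
So the global minimum of J is P(-4) + Q(-2) + 4 = -16 − 64 + 4 = -76, attained at (-4, -2).

-76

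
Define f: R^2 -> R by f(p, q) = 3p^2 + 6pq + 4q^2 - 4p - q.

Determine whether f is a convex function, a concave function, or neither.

convex

f is quadratic, so its Hessian is the constant matrix H = [[6, 6], [6, 8]].
det(H) = 12, tr(H) = 14.
det(H) > 0 and tr(H) > 0, so H is positive definite everywhere: convex.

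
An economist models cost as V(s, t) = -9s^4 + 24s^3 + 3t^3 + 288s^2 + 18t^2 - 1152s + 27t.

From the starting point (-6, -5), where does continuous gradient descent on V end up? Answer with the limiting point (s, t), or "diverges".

diverges

V is separable, so gradient descent decouples: s follows -∂V/∂s, t follows -∂V/∂t.
∂V/∂s = -36(s - 4)(s - 2)(s + 4); at s=-6 this is 5760, so s decreases.
∂V/∂t = 9(t + 1)(t + 3); at t=-5 this is 72, so t decreases.
The s-coordinate has no critical point in that direction and runs off to infinity.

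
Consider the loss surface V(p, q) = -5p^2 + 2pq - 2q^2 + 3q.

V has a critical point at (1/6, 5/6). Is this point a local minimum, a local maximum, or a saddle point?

The Hessian of V is constant: H = [[-10, 2], [2, -4]].
det(H) = (-10)·(-4) − 2² = 36.
det(H) > 0 and tr(H) = -14 < 0, so H is negative definite and the point is a local maximum.

local maximum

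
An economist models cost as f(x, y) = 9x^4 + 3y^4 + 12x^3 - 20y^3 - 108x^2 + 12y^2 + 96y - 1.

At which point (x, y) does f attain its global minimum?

(-3, -1)

f(x,y) separates as P(x) + Q(y) − 1, so its minimum is min P + min Q − 1.
P'(x) = 36x(x - 2)(x + 3) vanishes at x ∈ {-3, 0, 2}; Q'(y) = 12(y - 4)(y - 2)(y + 1) vanishes at y ∈ {-1, 2, 4}.
Local minima of P (where P''>0): P(-3)=-567, P(2)=-192. Local minima of Q: Q(-1)=-61, Q(4)=64.
So the global minimum of f is P(-3) + Q(-1) − 1 = -567 − 61 − 1 = -629, attained at (-3, -1).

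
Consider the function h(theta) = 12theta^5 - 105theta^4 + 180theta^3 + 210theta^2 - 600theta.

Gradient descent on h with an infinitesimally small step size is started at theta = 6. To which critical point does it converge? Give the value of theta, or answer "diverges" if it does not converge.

h'(theta) = 60(theta - 5)(theta - 2)(theta - 1)(theta + 1), so h'(6) = 8400.
Gradient descent moves in the -h' direction, i.e. theta is decreasing.
The nearest critical point in that direction is theta = 5, where h'' = 4320 > 0 (a local minimum). The iterate converges there.

5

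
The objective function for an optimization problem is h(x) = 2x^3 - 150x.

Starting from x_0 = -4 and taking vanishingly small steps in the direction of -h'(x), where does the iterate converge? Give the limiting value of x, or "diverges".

h'(x) = 6(x - 5)(x + 5), so h'(-4) = -54.
Gradient descent moves in the -h' direction, i.e. x is increasing.
The nearest critical point in that direction is x = 5, where h'' = 60 > 0 (a local minimum). The iterate converges there.

5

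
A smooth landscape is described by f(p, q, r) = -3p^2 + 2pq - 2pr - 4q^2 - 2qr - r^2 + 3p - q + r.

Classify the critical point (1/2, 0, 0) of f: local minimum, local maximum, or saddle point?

The Hessian is constant: H = [[-6, 2, -2], [2, -8, -2], [-2, -2, -2]].
Leading principal minors: Δ₁ = -6, Δ₂ = 44, Δ₃ = -16.
The minors alternate sign starting negative (−, +, −), so H is negative definite: a local maximum.

local maximum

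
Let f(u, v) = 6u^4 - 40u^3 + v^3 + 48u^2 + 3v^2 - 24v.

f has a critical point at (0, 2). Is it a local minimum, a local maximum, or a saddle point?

local minimum

The mixed partial ∂²f/∂u∂v is 0, so the Hessian at any point is diag(f_uu, f_vv) = diag(24(3u^2 - 10u + 4), 6(v + 1)).
At (0, 2): H = diag(96, 18).
Both eigenvalues are positive, so H is positive definite: a local minimum.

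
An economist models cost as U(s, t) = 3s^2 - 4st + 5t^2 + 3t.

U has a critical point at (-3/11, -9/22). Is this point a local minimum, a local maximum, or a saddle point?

local minimum

The Hessian of U is constant: H = [[6, -4], [-4, 10]].
det(H) = 6·10 − (-4)² = 44.
det(H) > 0 and tr(H) = 16 > 0, so H is positive definite and the point is a local minimum.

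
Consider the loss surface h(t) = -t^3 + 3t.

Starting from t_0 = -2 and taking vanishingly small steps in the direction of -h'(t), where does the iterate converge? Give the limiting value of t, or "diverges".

h'(t) = -3(t - 1)(t + 1), so h'(-2) = -9.
Gradient descent moves in the -h' direction, i.e. t is increasing.
The nearest critical point in that direction is t = -1, where h'' = 6 > 0 (a local minimum). The iterate converges there.

-1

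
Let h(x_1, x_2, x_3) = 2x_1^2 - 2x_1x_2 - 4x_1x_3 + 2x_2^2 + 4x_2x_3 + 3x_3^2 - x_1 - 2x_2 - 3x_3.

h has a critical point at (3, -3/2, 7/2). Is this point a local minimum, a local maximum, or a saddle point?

local minimum

The Hessian is constant: H = [[4, -2, -4], [-2, 4, 4], [-4, 4, 6]].
Leading principal minors: Δ₁ = 4, Δ₂ = 12, Δ₃ = 8.
All leading minors are positive, so H is positive definite: a local minimum.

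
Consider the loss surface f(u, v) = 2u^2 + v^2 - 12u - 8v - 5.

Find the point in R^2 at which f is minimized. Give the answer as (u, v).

(3, 4)

f(u,v) separates as P(u) + Q(v) − 5, so its minimum is min P + min Q − 5.
P'(u) = 4u - 12 vanishes at u ∈ {3}; Q'(v) = 2v - 8 vanishes at v ∈ {4}.
Local minima of P (where P''>0): P(3)=-18. Local minima of Q: Q(4)=-16.
So the global minimum of f is P(3) + Q(4) − 5 = -18 − 16 − 5 = -39, attained at (3, 4).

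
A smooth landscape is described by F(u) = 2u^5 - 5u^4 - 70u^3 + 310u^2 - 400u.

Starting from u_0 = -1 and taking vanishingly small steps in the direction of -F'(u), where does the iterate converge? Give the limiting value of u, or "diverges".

1

F'(u) = 10(u - 4)(u - 2)(u - 1)(u + 5), so F'(-1) = -1200.
Gradient descent moves in the -F' direction, i.e. u is increasing.
The nearest critical point in that direction is u = 1, where F'' = 180 > 0 (a local minimum). The iterate converges there.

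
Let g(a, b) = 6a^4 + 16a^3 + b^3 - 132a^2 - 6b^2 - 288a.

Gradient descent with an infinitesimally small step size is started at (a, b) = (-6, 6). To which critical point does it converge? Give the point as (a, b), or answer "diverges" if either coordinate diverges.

(-4, 4)

g is separable, so gradient descent decouples: a follows -∂g/∂a, b follows -∂g/∂b.
∂g/∂a = 24(a - 3)(a + 1)(a + 4); at a=-6 this is -2160, so a increases.
∂g/∂b = 3b(b - 4); at b=6 this is 36, so b decreases.
a converges to its nearest critical value -4 (a local min of the a-part); b converges to 4. The iterate converges to (-4, 4).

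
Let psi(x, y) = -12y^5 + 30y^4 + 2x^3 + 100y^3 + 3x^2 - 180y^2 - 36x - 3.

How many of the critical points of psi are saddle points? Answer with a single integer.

psi separates as a function of x plus a function of y, so ∇psi=0 decouples.
∂psi/∂x = 6(x - 2)(x + 3) = 0 at x ∈ {-3, 2}; ∂psi/∂y = -60y(y - 3)(y - 1)(y + 2) = 0 at y ∈ {-2, 0, 1, 3}.
The Hessian is diagonal: diag(psi_xx, psi_yy). Second derivatives: psi_xx(-3)=-30, psi_xx(2)=30; psi_yy(-2)=1800, psi_yy(0)=-360, psi_yy(1)=360, psi_yy(3)=-1800.
Saddle points occur where the two diagonal entries have opposite signs: (-3, -2), (-3, 1), (2, 0), (2, 3). Count: 4.

4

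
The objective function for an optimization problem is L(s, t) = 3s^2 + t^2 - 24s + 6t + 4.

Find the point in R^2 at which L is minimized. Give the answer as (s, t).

L(s,t) separates as P(s) + Q(t) + 4, so its minimum is min P + min Q + 4.
P'(s) = 6s - 24 vanishes at s ∈ {4}; Q'(t) = 2(t + 3) vanishes at t ∈ {-3}.
Local minima of P (where P''>0): P(4)=-48. Local minima of Q: Q(-3)=-9.
So the global minimum of L is P(4) + Q(-3) + 4 = -48 − 9 + 4 = -53, attained at (4, -3).

(4, -3)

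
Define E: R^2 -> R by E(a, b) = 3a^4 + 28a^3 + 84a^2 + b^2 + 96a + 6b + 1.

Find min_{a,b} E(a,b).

-72

E(a,b) separates as P(a) + Q(b) + 1, so its minimum is min P + min Q + 1.
P'(a) = 12(a + 1)(a + 2)(a + 4) vanishes at a ∈ {-4, -2, -1}; Q'(b) = 2b + 6 vanishes at b ∈ {-3}.
Local minima of P (where P''>0): P(-4)=-64, P(-1)=-37. Local minima of Q: Q(-3)=-9.
So the global minimum of E is P(-4) + Q(-3) + 1 = -64 − 9 + 1 = -72, attained at (-4, -3).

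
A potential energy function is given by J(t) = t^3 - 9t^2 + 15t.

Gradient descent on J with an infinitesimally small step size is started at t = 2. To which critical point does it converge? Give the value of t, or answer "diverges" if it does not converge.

5

J'(t) = 3(t - 5)(t - 1), so J'(2) = -9.
Gradient descent moves in the -J' direction, i.e. t is increasing.
The nearest critical point in that direction is t = 5, where J'' = 12 > 0 (a local minimum). The iterate converges there.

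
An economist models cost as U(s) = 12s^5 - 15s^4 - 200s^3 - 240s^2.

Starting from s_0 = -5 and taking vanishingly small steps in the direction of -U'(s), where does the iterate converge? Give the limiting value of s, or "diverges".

U'(s) = 60s(s - 4)(s + 1)(s + 2), so U'(-5) = 32400.
Gradient descent moves in the -U' direction, i.e. s is decreasing.
There is no critical point below s=-5, and U' keeps the same sign, so the iterate runs off to −∞.

diverges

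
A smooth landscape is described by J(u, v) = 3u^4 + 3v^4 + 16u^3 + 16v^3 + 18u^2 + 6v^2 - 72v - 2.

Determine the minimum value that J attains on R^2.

-76

J(u,v) separates as P(u) + Q(v) − 2, so its minimum is min P + min Q − 2.
P'(u) = 12u(u + 1)(u + 3) vanishes at u ∈ {-3, -1, 0}; Q'(v) = 12(v - 1)(v + 2)(v + 3) vanishes at v ∈ {-3, -2, 1}.
Local minima of P (where P''>0): P(-3)=-27, P(0)=0. Local minima of Q: Q(-3)=81, Q(1)=-47.
So the global minimum of J is P(-3) + Q(1) − 2 = -27 − 47 − 2 = -76, attained at (-3, 1).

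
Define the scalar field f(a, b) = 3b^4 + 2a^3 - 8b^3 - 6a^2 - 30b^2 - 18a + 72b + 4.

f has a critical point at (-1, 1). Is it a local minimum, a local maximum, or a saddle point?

The mixed partial ∂²f/∂a∂b is 0, so the Hessian at any point is diag(f_aa, f_bb) = diag(12(a - 1), 12(3b^2 - 4b - 5)).
At (-1, 1): H = diag(-24, -72).
Both eigenvalues are negative, so H is negative definite: a local maximum.

local maximum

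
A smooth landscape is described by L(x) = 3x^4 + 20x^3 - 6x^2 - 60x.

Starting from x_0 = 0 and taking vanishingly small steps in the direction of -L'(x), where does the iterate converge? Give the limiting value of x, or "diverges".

L'(x) = 12(x - 1)(x + 1)(x + 5), so L'(0) = -60.
Gradient descent moves in the -L' direction, i.e. x is increasing.
The nearest critical point in that direction is x = 1, where L'' = 144 > 0 (a local minimum). The iterate converges there.

1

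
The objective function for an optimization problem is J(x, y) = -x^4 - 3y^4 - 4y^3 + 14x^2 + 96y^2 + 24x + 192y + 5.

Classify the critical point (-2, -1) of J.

The mixed partial ∂²J/∂x∂y is 0, so the Hessian at any point is diag(J_xx, J_yy) = diag(4(-3x^2 + 7), 12(-3y^2 - 2y + 16)).
At (-2, -1): H = diag(-20, 180).
The eigenvalues have opposite signs, so H is indefinite: a saddle point.

saddle point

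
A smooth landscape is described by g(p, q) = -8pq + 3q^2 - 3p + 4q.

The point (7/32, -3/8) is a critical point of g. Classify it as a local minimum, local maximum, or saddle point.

The Hessian of g is constant: H = [[0, -8], [-8, 6]].
det(H) = 0·6 − (-8)² = -64.
Since det(H) < 0, H is indefinite and the critical point is a saddle point.

saddle point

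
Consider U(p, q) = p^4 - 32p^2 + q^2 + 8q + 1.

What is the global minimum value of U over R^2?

-271

U(p,q) separates as A(p) + B(q) + 1, so its minimum is min A + min B + 1.
A'(p) = 4p(p - 4)(p + 4) vanishes at p ∈ {-4, 0, 4}; B'(q) = 2q + 8 vanishes at q ∈ {-4}.
Local minima of A (where A''>0): A(-4)=-256, A(4)=-256. Local minima of B: B(-4)=-16.
So the global minimum of U is A(-4) + B(-4) + 1 = -256 − 16 + 1 = -271, attained at (-4, -4).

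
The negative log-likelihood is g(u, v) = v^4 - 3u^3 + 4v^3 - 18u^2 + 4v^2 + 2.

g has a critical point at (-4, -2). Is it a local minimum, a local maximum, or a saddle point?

local minimum

The mixed partial ∂²g/∂u∂v is 0, so the Hessian at any point is diag(g_uu, g_vv) = diag(-18(u + 2), 4(3v^2 + 6v + 2)).
At (-4, -2): H = diag(36, 8).
Both eigenvalues are positive, so H is positive definite: a local minimum.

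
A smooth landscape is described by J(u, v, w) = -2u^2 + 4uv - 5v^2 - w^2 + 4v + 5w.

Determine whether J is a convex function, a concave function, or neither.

concave

J is quadratic, so its Hessian is the constant matrix H = [[-4, 4, 0], [4, -10, 0], [0, 0, -2]].
Leading principal minors: -4, 24, -48.
Signs alternate −, +, − ⇒ H ≺ 0 ⇒ concave.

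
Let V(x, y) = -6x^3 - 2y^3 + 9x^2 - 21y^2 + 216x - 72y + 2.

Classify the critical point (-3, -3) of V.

The mixed partial ∂²V/∂x∂y is 0, so the Hessian at any point is diag(V_xx, V_yy) = diag(18(-2x + 1), -6(2y + 7)).
At (-3, -3): H = diag(126, -6).
The eigenvalues have opposite signs, so H is indefinite: a saddle point.

saddle point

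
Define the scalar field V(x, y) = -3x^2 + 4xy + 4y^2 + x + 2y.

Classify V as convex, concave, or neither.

V is quadratic, so its Hessian is the constant matrix H = [[-6, 4], [4, 8]].
det(H) = -64, tr(H) = 2.
det(H) < 0, so H is indefinite: neither convex nor concave.

neither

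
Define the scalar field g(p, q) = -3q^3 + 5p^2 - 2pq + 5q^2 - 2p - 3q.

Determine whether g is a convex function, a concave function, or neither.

The term -3q^3 is cubic, so the Hessian is not constant.
∂²g/∂q² = -18q + 10, which takes both signs as q varies (negative for sufficiently large q). A diagonal entry of the Hessian changing sign means the Hessian is neither positive- nor negative-semidefinite on all of R^2.

neither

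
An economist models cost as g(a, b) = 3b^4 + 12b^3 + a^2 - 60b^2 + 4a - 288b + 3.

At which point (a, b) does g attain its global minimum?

(-2, 3)

g(a,b) separates as P(a) + Q(b) + 3, so its minimum is min P + min Q + 3.
P'(a) = 2a + 4 vanishes at a ∈ {-2}; Q'(b) = 12(b - 3)(b + 2)(b + 4) vanishes at b ∈ {-4, -2, 3}.
Local minima of P (where P''>0): P(-2)=-4. Local minima of Q: Q(-4)=192, Q(3)=-837.
So the global minimum of g is P(-2) + Q(3) + 3 = -4 − 837 + 3 = -838, attained at (-2, 3).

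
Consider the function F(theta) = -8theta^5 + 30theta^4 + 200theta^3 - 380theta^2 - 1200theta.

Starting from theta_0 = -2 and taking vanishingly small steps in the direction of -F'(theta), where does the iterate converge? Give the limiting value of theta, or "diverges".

F'(theta) = -40(theta - 5)(theta - 2)(theta + 1)(theta + 3), so F'(-2) = 1120.
Gradient descent moves in the -F' direction, i.e. theta is decreasing.
The nearest critical point in that direction is theta = -3, where F'' = 3200 > 0 (a local minimum). The iterate converges there.

-3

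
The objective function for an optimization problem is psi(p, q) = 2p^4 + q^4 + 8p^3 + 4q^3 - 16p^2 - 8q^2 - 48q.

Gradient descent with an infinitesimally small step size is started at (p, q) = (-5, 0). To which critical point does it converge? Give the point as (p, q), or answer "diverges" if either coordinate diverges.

(-4, 2)

psi is separable, so gradient descent decouples: p follows -∂psi/∂p, q follows -∂psi/∂q.
∂psi/∂p = 8p(p - 1)(p + 4); at p=-5 this is -240, so p increases.
∂psi/∂q = 4(q - 2)(q + 2)(q + 3); at q=0 this is -48, so q increases.
p converges to its nearest critical value -4 (a local min of the p-part); q converges to 2. The iterate converges to (-4, 2).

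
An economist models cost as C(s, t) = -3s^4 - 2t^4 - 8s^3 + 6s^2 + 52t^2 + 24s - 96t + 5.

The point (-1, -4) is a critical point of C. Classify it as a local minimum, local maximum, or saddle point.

The mixed partial ∂²C/∂s∂t is 0, so the Hessian at any point is diag(C_ss, C_tt) = diag(12(-3s^2 - 4s + 1), 8(-3t^2 + 13)).
At (-1, -4): H = diag(24, -280).
The eigenvalues have opposite signs, so H is indefinite: a saddle point.

saddle point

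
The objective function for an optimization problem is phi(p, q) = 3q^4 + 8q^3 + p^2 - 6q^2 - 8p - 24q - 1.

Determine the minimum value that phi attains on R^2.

-36

phi(p,q) separates as A(p) + B(q) − 1, so its minimum is min A + min B − 1.
A'(p) = 2p - 8 vanishes at p ∈ {4}; B'(q) = 12(q - 1)(q + 1)(q + 2) vanishes at q ∈ {-2, -1, 1}.
Local minima of A (where A''>0): A(4)=-16. Local minima of B: B(-2)=8, B(1)=-19.
So the global minimum of phi is A(4) + B(1) − 1 = -16 − 19 − 1 = -36, attained at (4, 1).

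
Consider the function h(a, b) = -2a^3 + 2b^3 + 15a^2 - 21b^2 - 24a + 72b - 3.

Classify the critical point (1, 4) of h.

The mixed partial ∂²h/∂a∂b is 0, so the Hessian at any point is diag(h_aa, h_bb) = diag(6(-2a + 5), 6(2b - 7)).
At (1, 4): H = diag(18, 6).
Both eigenvalues are positive, so H is positive definite: a local minimum.

local minimum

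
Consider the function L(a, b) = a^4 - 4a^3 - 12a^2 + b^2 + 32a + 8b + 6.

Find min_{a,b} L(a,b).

L(a,b) separates as P(a) + Q(b) + 6, so its minimum is min P + min Q + 6.
P'(a) = 4(a - 4)(a - 1)(a + 2) vanishes at a ∈ {-2, 1, 4}; Q'(b) = 2b + 8 vanishes at b ∈ {-4}.
Local minima of P (where P''>0): P(-2)=-64, P(4)=-64. Local minima of Q: Q(-4)=-16.
So the global minimum of L is P(-2) + Q(-4) + 6 = -64 − 16 + 6 = -74, attained at (-2, -4).

-74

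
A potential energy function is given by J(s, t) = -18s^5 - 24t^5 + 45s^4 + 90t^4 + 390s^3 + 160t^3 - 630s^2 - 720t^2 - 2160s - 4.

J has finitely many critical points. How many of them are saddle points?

8

J separates as a function of s plus a function of t, so ∇J=0 decouples.
∂J/∂s = -90(s - 4)(s - 2)(s + 1)(s + 3) = 0 at s ∈ {-3, -1, 2, 4}; ∂J/∂t = -120t(t - 3)(t - 2)(t + 2) = 0 at t ∈ {-2, 0, 2, 3}.
The Hessian is diagonal: diag(J_ss, J_tt). Second derivatives: J_ss(-3)=6300, J_ss(-1)=-2700, J_ss(2)=2700, J_ss(4)=-6300; J_tt(-2)=4800, J_tt(0)=-1440, J_tt(2)=960, J_tt(3)=-1800.
Saddle points occur where the two diagonal entries have opposite signs: (-3, 0), (-3, 3), (-1, -2), (-1, 2), (2, 0), (2, 3), (4, -2), (4, 2). Count: 8.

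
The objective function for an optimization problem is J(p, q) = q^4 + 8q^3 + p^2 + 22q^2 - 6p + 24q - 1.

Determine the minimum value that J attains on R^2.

J(p,q) separates as A(p) + B(q) − 1, so its minimum is min A + min B − 1.
A'(p) = 2p - 6 vanishes at p ∈ {3}; B'(q) = 4(q + 1)(q + 2)(q + 3) vanishes at q ∈ {-3, -2, -1}.
Local minima of A (where A''>0): A(3)=-9. Local minima of B: B(-3)=-9, B(-1)=-9.
So the global minimum of J is A(3) + B(-3) − 1 = -9 − 9 − 1 = -19, attained at (3, -3).

-19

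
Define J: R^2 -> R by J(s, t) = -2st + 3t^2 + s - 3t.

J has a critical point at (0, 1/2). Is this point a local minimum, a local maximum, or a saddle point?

saddle point

The Hessian of J is constant: H = [[0, -2], [-2, 6]].
det(H) = 0·6 − (-2)² = -4.
Since det(H) < 0, H is indefinite and the critical point is a saddle point.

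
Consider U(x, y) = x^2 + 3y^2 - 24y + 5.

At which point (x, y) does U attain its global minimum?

(0, 4)

U(x,y) separates as P(x) + Q(y) + 5, so its minimum is min P + min Q + 5.
P'(x) = 2x vanishes at x ∈ {0}; Q'(y) = 6y - 24 vanishes at y ∈ {4}.
Local minima of P (where P''>0): P(0)=0. Local minima of Q: Q(4)=-48.
So the global minimum of U is P(0) + Q(4) + 5 = 0 − 48 + 5 = -43, attained at (0, 4).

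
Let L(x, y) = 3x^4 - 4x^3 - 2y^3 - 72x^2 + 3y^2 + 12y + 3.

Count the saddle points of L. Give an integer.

3

L separates as a function of x plus a function of y, so ∇L=0 decouples.
∂L/∂x = 12x(x - 4)(x + 3) = 0 at x ∈ {-3, 0, 4}; ∂L/∂y = -6(y - 2)(y + 1) = 0 at y ∈ {-1, 2}.
The Hessian is diagonal: diag(L_xx, L_yy). Second derivatives: L_xx(-3)=252, L_xx(0)=-144, L_xx(4)=336; L_yy(-1)=18, L_yy(2)=-18.
Saddle points occur where the two diagonal entries have opposite signs: (-3, 2), (0, -1), (4, 2). Count: 3.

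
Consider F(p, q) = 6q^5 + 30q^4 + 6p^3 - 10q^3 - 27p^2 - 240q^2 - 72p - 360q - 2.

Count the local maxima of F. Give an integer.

F separates as a function of p plus a function of q, so ∇F=0 decouples.
∂F/∂p = 18(p - 4)(p + 1) = 0 at p ∈ {-1, 4}; ∂F/∂q = 30(q - 2)(q + 1)(q + 2)(q + 3) = 0 at q ∈ {-3, -2, -1, 2}.
The Hessian is diagonal: diag(F_pp, F_qq). Second derivatives: F_pp(-1)=-90, F_pp(4)=90; F_qq(-3)=-300, F_qq(-2)=120, F_qq(-1)=-180, F_qq(2)=1800.
Local maxima occur where both diagonal entries negative: (-1, -3), (-1, -1). Count: 2.

2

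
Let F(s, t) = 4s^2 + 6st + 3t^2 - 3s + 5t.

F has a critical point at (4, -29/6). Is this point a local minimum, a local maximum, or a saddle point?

local minimum

The Hessian of F is constant: H = [[8, 6], [6, 6]].
det(H) = 8·6 − 6² = 12.
det(H) > 0 and tr(H) = 14 > 0, so H is positive definite and the point is a local minimum.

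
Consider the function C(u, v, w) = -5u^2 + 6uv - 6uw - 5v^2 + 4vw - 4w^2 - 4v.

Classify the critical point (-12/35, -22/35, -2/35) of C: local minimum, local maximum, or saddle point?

The Hessian is constant: H = [[-10, 6, -6], [6, -10, 4], [-6, 4, -8]].
Leading principal minors: Δ₁ = -10, Δ₂ = 64, Δ₃ = -280.
The minors alternate sign starting negative (−, +, −), so H is negative definite: a local maximum.

local maximum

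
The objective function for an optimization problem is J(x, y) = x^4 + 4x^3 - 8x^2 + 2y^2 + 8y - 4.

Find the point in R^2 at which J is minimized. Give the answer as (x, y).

(-4, -2)

J(x,y) separates as P(x) + Q(y) − 4, so its minimum is min P + min Q − 4.
P'(x) = 4x(x - 1)(x + 4) vanishes at x ∈ {-4, 0, 1}; Q'(y) = 4y + 8 vanishes at y ∈ {-2}.
Local minima of P (where P''>0): P(-4)=-128, P(1)=-3. Local minima of Q: Q(-2)=-8.
So the global minimum of J is P(-4) + Q(-2) − 4 = -128 − 8 − 4 = -140, attained at (-4, -2).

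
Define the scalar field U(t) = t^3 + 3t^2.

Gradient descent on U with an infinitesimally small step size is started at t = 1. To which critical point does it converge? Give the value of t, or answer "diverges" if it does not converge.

U'(t) = 3t(t + 2), so U'(1) = 9.
Gradient descent moves in the -U' direction, i.e. t is decreasing.
The nearest critical point in that direction is t = 0, where U'' = 6 > 0 (a local minimum). The iterate converges there.

0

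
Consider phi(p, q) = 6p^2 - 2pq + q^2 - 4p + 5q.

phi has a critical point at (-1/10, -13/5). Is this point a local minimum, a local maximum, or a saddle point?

The Hessian of phi is constant: H = [[12, -2], [-2, 2]].
det(H) = 12·2 − (-2)² = 20.
det(H) > 0 and tr(H) = 14 > 0, so H is positive definite and the point is a local minimum.

local minimum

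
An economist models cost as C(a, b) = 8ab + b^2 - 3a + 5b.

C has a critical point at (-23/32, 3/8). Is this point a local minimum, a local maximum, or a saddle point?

The Hessian of C is constant: H = [[0, 8], [8, 2]].
det(H) = 0·2 − 8² = -64.
Since det(H) < 0, H is indefinite and the critical point is a saddle point.

saddle point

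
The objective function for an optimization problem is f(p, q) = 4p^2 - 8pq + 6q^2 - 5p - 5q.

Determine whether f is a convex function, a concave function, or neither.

f is quadratic, so its Hessian is the constant matrix H = [[8, -8], [-8, 12]].
det(H) = 32, tr(H) = 20.
det(H) > 0 and tr(H) > 0, so H is positive definite everywhere: convex.

convex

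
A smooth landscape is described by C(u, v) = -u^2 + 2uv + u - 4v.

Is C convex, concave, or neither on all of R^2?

C is quadratic, so its Hessian is the constant matrix H = [[-2, 2], [2, 0]].
det(H) = -4, tr(H) = -2.
det(H) < 0, so H is indefinite: neither convex nor concave.

neither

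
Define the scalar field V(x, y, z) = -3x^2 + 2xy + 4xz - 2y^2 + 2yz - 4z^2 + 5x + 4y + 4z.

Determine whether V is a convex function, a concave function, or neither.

V is quadratic, so its Hessian is the constant matrix H = [[-6, 2, 4], [2, -4, 2], [4, 2, -8]].
Leading principal minors: -6, 20, -40.
Signs alternate −, +, − ⇒ H ≺ 0 ⇒ concave.

concave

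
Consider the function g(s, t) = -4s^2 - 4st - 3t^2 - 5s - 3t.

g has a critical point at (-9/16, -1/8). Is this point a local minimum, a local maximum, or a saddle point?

The Hessian of g is constant: H = [[-8, -4], [-4, -6]].
det(H) = (-8)·(-6) − (-4)² = 32.
det(H) > 0 and tr(H) = -14 < 0, so H is negative definite and the point is a local maximum.

local maximum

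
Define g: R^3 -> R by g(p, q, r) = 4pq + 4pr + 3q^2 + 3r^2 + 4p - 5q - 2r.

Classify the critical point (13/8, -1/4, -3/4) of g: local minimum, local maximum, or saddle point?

The Hessian is constant: H = [[0, 4, 4], [4, 6, 0], [4, 0, 6]].
Leading principal minors: Δ₁ = 0, Δ₂ = -16, Δ₃ = -192.
The minors fit neither the all-positive nor the alternating-sign pattern, so H is indefinite: a saddle point.

saddle point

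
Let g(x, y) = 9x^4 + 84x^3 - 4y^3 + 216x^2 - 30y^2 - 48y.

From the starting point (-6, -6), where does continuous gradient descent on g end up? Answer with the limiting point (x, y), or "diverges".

(-4, -4)

g is separable, so gradient descent decouples: x follows -∂g/∂x, y follows -∂g/∂y.
∂g/∂x = 36x(x + 3)(x + 4); at x=-6 this is -1296, so x increases.
∂g/∂y = -12(y + 1)(y + 4); at y=-6 this is -120, so y increases.
x converges to its nearest critical value -4 (a local min of the x-part); y converges to -4. The iterate converges to (-4, -4).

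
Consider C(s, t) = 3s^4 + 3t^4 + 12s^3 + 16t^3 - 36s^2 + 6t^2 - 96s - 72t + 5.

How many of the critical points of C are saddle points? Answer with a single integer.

4

C separates as a function of s plus a function of t, so ∇C=0 decouples.
∂C/∂s = 12(s - 2)(s + 1)(s + 4) = 0 at s ∈ {-4, -1, 2}; ∂C/∂t = 12(t - 1)(t + 2)(t + 3) = 0 at t ∈ {-3, -2, 1}.
The Hessian is diagonal: diag(C_ss, C_tt). Second derivatives: C_ss(-4)=216, C_ss(-1)=-108, C_ss(2)=216; C_tt(-3)=48, C_tt(-2)=-36, C_tt(1)=144.
Saddle points occur where the two diagonal entries have opposite signs: (-4, -2), (-1, -3), (-1, 1), (2, -2). Count: 4.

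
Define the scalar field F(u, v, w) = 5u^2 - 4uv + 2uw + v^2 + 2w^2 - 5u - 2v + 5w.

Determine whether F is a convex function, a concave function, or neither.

convex

F is quadratic, so its Hessian is the constant matrix H = [[10, -4, 2], [-4, 2, 0], [2, 0, 4]].
Leading principal minors: 10, 4, 8.
All positive ⇒ H ≻ 0 ⇒ convex.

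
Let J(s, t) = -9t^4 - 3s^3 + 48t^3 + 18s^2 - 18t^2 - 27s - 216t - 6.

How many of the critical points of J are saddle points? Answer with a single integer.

3

J separates as a function of s plus a function of t, so ∇J=0 decouples.
∂J/∂s = -9(s - 3)(s - 1) = 0 at s ∈ {1, 3}; ∂J/∂t = -36(t - 3)(t - 2)(t + 1) = 0 at t ∈ {-1, 2, 3}.
The Hessian is diagonal: diag(J_ss, J_tt). Second derivatives: J_ss(1)=18, J_ss(3)=-18; J_tt(-1)=-432, J_tt(2)=108, J_tt(3)=-144.
Saddle points occur where the two diagonal entries have opposite signs: (1, -1), (1, 3), (3, 2). Count: 3.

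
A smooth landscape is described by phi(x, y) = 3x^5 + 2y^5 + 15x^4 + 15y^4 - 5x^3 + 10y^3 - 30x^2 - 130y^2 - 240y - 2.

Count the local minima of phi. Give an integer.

4

phi separates as a function of x plus a function of y, so ∇phi=0 decouples.
∂phi/∂x = 15x(x - 1)(x + 1)(x + 4) = 0 at x ∈ {-4, -1, 0, 1}; ∂phi/∂y = 10(y - 2)(y + 1)(y + 3)(y + 4) = 0 at y ∈ {-4, -3, -1, 2}.
The Hessian is diagonal: diag(phi_xx, phi_yy). Second derivatives: phi_xx(-4)=-900, phi_xx(-1)=90, phi_xx(0)=-60, phi_xx(1)=150; phi_yy(-4)=-180, phi_yy(-3)=100, phi_yy(-1)=-180, phi_yy(2)=900.
Local minima occur where both diagonal entries positive: (-1, -3), (-1, 2), (1, -3), (1, 2). Count: 4.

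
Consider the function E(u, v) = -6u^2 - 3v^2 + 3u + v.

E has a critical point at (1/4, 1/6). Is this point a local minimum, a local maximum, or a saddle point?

The Hessian of E is constant: H = [[-12, 0], [0, -6]].
det(H) = (-12)·(-6) − 0² = 72.
det(H) > 0 and tr(H) = -18 < 0, so H is negative definite and the point is a local maximum.

local maximum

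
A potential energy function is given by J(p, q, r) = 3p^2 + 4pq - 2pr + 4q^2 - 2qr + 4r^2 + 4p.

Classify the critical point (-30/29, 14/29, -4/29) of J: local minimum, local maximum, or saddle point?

local minimum

The Hessian is constant: H = [[6, 4, -2], [4, 8, -2], [-2, -2, 8]].
Leading principal minors: Δ₁ = 6, Δ₂ = 32, Δ₃ = 232.
All leading minors are positive, so H is positive definite: a local minimum.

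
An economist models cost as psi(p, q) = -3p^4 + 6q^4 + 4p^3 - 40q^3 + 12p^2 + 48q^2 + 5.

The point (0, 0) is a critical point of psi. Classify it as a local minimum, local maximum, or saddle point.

local minimum

The mixed partial ∂²psi/∂p∂q is 0, so the Hessian at any point is diag(psi_pp, psi_qq) = diag(12(-3p^2 + 2p + 2), 24(3q^2 - 10q + 4)).
At (0, 0): H = diag(24, 96).
Both eigenvalues are positive, so H is positive definite: a local minimum.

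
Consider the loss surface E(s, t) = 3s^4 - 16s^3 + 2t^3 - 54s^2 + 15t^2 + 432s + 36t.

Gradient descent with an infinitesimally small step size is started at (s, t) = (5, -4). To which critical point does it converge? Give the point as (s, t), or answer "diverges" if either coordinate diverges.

E is separable, so gradient descent decouples: s follows -∂E/∂s, t follows -∂E/∂t.
∂E/∂s = 12(s - 4)(s - 3)(s + 3); at s=5 this is 192, so s decreases.
∂E/∂t = 6(t + 2)(t + 3); at t=-4 this is 12, so t decreases.
The t-coordinate has no critical point in that direction and runs off to infinity.

diverges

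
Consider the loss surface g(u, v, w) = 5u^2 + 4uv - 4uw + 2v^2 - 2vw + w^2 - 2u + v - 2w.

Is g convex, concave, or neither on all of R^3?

convex

g is quadratic, so its Hessian is the constant matrix H = [[10, 4, -4], [4, 4, -2], [-4, -2, 2]].
Leading principal minors: 10, 24, 8.
All positive ⇒ H ≻ 0 ⇒ convex.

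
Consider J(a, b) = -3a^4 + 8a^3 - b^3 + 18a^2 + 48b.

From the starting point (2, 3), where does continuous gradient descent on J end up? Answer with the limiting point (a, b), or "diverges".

(0, -4)

J is separable, so gradient descent decouples: a follows -∂J/∂a, b follows -∂J/∂b.
∂J/∂a = -12a(a - 3)(a + 1); at a=2 this is 72, so a decreases.
∂J/∂b = -3(b - 4)(b + 4); at b=3 this is 21, so b decreases.
a converges to its nearest critical value 0 (a local min of the a-part); b converges to -4. The iterate converges to (0, -4).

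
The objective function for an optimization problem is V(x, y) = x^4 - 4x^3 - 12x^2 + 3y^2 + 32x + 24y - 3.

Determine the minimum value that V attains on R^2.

V(x,y) separates as P(x) + Q(y) − 3, so its minimum is min P + min Q − 3.
P'(x) = 4(x - 4)(x - 1)(x + 2) vanishes at x ∈ {-2, 1, 4}; Q'(y) = 6y + 24 vanishes at y ∈ {-4}.
Local minima of P (where P''>0): P(-2)=-64, P(4)=-64. Local minima of Q: Q(-4)=-48.
So the global minimum of V is P(-2) + Q(-4) − 3 = -64 − 48 − 3 = -115, attained at (-2, -4).

-115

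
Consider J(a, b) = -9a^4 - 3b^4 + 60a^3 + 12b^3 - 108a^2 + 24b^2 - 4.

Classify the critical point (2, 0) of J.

local minimum

The mixed partial ∂²J/∂a∂b is 0, so the Hessian at any point is diag(J_aa, J_bb) = diag(36(-3a^2 + 10a - 6), 12(-3b^2 + 6b + 4)).
At (2, 0): H = diag(72, 48).
Both eigenvalues are positive, so H is positive definite: a local minimum.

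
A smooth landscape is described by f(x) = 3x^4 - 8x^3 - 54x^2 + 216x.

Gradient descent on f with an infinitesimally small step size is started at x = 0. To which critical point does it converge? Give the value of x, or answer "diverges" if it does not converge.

f'(x) = 12(x - 3)(x - 2)(x + 3), so f'(0) = 216.
Gradient descent moves in the -f' direction, i.e. x is decreasing.
The nearest critical point in that direction is x = -3, where f'' = 360 > 0 (a local minimum). The iterate converges there.

-3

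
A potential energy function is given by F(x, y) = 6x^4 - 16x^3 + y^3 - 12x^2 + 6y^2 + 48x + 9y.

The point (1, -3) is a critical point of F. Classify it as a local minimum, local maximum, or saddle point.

The mixed partial ∂²F/∂x∂y is 0, so the Hessian at any point is diag(F_xx, F_yy) = diag(24(3x^2 - 4x - 1), 6(y + 2)).
At (1, -3): H = diag(-48, -6).
Both eigenvalues are negative, so H is negative definite: a local maximum.

local maximum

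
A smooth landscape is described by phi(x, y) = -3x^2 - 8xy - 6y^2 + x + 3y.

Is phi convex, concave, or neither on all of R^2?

phi is quadratic, so its Hessian is the constant matrix H = [[-6, -8], [-8, -12]].
det(H) = 8, tr(H) = -18.
det(H) > 0 and tr(H) < 0, so H is negative definite everywhere: concave.

concave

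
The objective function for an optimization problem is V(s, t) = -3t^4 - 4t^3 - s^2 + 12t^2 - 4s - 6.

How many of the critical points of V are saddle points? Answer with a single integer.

V separates as a function of s plus a function of t, so ∇V=0 decouples.
∂V/∂s = -2(s + 2) = 0 at s ∈ {-2}; ∂V/∂t = -12t(t - 1)(t + 2) = 0 at t ∈ {-2, 0, 1}.
The Hessian is diagonal: diag(V_ss, V_tt). Second derivatives: V_ss(-2)=-2; V_tt(-2)=-72, V_tt(0)=24, V_tt(1)=-36.
Saddle points occur where the two diagonal entries have opposite signs: (-2, 0). Count: 1.

1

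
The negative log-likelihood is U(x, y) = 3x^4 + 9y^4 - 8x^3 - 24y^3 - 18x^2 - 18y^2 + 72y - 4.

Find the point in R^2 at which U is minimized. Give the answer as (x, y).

U(x,y) separates as P(x) + Q(y) − 4, so its minimum is min P + min Q − 4.
P'(x) = 12x(x - 3)(x + 1) vanishes at x ∈ {-1, 0, 3}; Q'(y) = 36(y - 2)(y - 1)(y + 1) vanishes at y ∈ {-1, 1, 2}.
Local minima of P (where P''>0): P(-1)=-7, P(3)=-135. Local minima of Q: Q(-1)=-57, Q(2)=24.
So the global minimum of U is P(3) + Q(-1) − 4 = -135 − 57 − 4 = -196, attained at (3, -1).

(3, -1)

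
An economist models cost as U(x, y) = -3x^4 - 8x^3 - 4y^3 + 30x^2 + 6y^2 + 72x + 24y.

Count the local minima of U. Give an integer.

U separates as a function of x plus a function of y, so ∇U=0 decouples.
∂U/∂x = -12(x - 2)(x + 1)(x + 3) = 0 at x ∈ {-3, -1, 2}; ∂U/∂y = -12(y - 2)(y + 1) = 0 at y ∈ {-1, 2}.
The Hessian is diagonal: diag(U_xx, U_yy). Second derivatives: U_xx(-3)=-120, U_xx(-1)=72, U_xx(2)=-180; U_yy(-1)=36, U_yy(2)=-36.
Local minima occur where both diagonal entries positive: (-1, -1). Count: 1.

1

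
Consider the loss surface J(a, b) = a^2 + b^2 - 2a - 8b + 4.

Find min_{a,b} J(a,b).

-13

J(a,b) separates as P(a) + Q(b) + 4, so its minimum is min P + min Q + 4.
P'(a) = 2a - 2 vanishes at a ∈ {1}; Q'(b) = 2b - 8 vanishes at b ∈ {4}.
Local minima of P (where P''>0): P(1)=-1. Local minima of Q: Q(4)=-16.
So the global minimum of J is P(1) + Q(4) + 4 = -1 − 16 + 4 = -13, attained at (1, 4).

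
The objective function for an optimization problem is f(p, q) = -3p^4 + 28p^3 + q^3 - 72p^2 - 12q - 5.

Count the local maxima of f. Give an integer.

f separates as a function of p plus a function of q, so ∇f=0 decouples.
∂f/∂p = -12p(p - 4)(p - 3) = 0 at p ∈ {0, 3, 4}; ∂f/∂q = 3(q - 2)(q + 2) = 0 at q ∈ {-2, 2}.
The Hessian is diagonal: diag(f_pp, f_qq). Second derivatives: f_pp(0)=-144, f_pp(3)=36, f_pp(4)=-48; f_qq(-2)=-12, f_qq(2)=12.
Local maxima occur where both diagonal entries negative: (0, -2), (4, -2). Count: 2.

2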